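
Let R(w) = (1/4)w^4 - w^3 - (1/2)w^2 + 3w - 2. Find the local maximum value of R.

R'(w) = w^3 - 3w^2 - w + 3 = 0 at w = -1, 1, 3.
Since R''(w) = 3w^2 - 6w - 1, we get R''(-1) = 8 > 0 ⇒ local minimum; R''(1) = -4 < 0 ⇒ local maximum; R''(3) = 8 > 0 ⇒ local minimum.
The local maximum is R(1) = -1/4.

-1/4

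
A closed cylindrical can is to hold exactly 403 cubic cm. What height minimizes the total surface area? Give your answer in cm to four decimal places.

With radius r and height h, πr²h = 403 so h = 403/(πr²), and S(r) = 2πr² + 2πrh = 2πr² + 2·403/r.
S'(r) = 4πr − 2·403/r² = 0 ⇒ r³ = 403/(2π), so r ≈ 4.0029 and h = 2r ≈ 8.0058.
S''(r) = 4π + 4·403/r³ > 0, so this is the minimum; S ≈ 302.0308.

8.0058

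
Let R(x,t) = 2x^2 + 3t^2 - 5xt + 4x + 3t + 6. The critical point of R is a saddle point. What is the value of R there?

132

∂R/∂x = 4x - 5t + 4 = 0 and ∂R/∂t = -5x + 6t + 3 = 0, so (x, t) = (39, 32).
The Hessian has R_{xx} = 4, R_{tt} = 6, R_{xt} = -5, giving D = -1 < 0, so the point is a saddle point.
R(39, 32) = 132.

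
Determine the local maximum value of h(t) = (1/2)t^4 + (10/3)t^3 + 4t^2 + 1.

13/6

h'(t) = 2t^3 + 10t^2 + 8t. Setting h'(t) = 0 gives t ∈ {-4, -1, 0}.
Second-derivative test with h''(t) = 6t^2 + 20t + 8: h''(-4) = 24 > 0 ⇒ local minimum; h''(-1) = -6 < 0 ⇒ local maximum; h''(0) = 8 > 0 ⇒ local minimum.
So the local maximum value is h(-1) = 13/6.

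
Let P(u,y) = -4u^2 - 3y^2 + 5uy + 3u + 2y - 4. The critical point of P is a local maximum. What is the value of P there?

∂P/∂u = -8u + 5y + 3 = 0 and ∂P/∂y = 5u - 6y + 2 = 0, so (u, y) = (28/23, 31/23).
The Hessian has P_{uu} = -8, P_{yy} = -6, P_{uy} = 5, giving D = 23 > 0 with P_{uu} < 0, so the point is a local maximum.
P(28/23, 31/23) = -19/23.

-19/23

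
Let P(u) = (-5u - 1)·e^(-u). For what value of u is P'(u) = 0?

4/5

By the product rule, P'(u) = (5u - 4)·e^(-u). Since e^(-u) > 0, the only critical point is u = 4/5.
P''(4/5) has the same sign as 5 > 0, so this is a local minimum.
P(4/5) = (-5)·e^(-4/5) ≈ -2.2466.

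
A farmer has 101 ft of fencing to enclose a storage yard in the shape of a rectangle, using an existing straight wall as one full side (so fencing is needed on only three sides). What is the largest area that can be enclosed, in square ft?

10201/8

Let the sides perpendicular to the wall have length x and the parallel side y, so 2x + y = 101 and the area is A = xy = x(101 − 2x).
A'(x) = 101 − 4x = 0 gives x = 101/4, and A''(x) = −4 < 0 confirms a maximum.
Then y = 101 − 2·101/4 = 101/2 and A = 10201/8.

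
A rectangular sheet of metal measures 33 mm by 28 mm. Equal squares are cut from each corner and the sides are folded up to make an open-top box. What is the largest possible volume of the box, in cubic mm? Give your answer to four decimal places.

2070.0647

With cut size x, the volume is V(x) = x(33 − 2x)(28 − 2x) for 0 < x < 14.
V'(x) = 12x^2 − 244x + 924. Setting V'(x) = 0 gives x ≈ 5.0324 (the root in (0, 14)).
V''(x) = 24x − 244 is negative there, so this is the maximum; V ≈ 2070.0647.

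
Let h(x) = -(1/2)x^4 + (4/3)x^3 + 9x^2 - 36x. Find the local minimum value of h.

-100/3

h'(x) = -2x^3 + 4x^2 + 18x - 36. Setting h'(x) = 0 gives x ∈ {-3, 2, 3}.
Since h''(x) = -6x^2 + 8x + 18, we get h''(-3) = -60 < 0 ⇒ local maximum; h''(2) = 10 > 0 ⇒ local minimum; h''(3) = -12 < 0 ⇒ local maximum.
The local minimum is h(2) = -100/3.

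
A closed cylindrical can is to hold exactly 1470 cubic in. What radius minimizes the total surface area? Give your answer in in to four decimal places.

With radius r and height h, πr²h = 1470 so h = 1470/(πr²), and S(r) = 2πr² + 2πrh = 2πr² + 2·1470/r.
S'(r) = 4πr − 2·1470/r² = 0 ⇒ r³ = 1470/(2π), so r ≈ 6.1619 and h = 2r ≈ 12.3237.
S''(r) = 4π + 4·1470/r³ > 0, so this is the minimum; S ≈ 715.6919.

6.1619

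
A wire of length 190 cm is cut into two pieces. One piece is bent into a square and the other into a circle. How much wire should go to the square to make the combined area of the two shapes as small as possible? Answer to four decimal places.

Let x be the length used for the square. Square side x/4; circle radius (190−x)/(2π).
A(x) = (x/4)² + π·((190−x)/(2π))² = x²/16 + (190−x)²/(4π) for 0 ≤ x ≤ 190. A'(x) = x/8 − (190−x)/(2π) = 0 gives x = 4·190/(π+4) ≈ 106.4188.
A'' = 1/8 + 1/(2π) > 0, so this gives the minimum combined area; x ≈ 106.4188 cm to the square.

106.4188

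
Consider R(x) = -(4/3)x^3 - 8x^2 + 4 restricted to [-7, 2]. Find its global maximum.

Differentiating, R'(x) = -4x^2 - 16x; which vanishes at x = -4 and x = 0.
Candidates: R(-7) = 208/3; R(-4) = -116/3; R(0) = 4; R(2) = -116/3.
The maximum over the interval is 208/3, attained at x = -7.

208/3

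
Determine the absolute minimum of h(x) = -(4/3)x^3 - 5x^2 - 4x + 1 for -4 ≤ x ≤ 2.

-113/3

Differentiating, h'(x) = -4x^2 - 10x - 4; which vanishes at x = -2 and x = -1/2.
Compare values at every candidate in [-4, 2]: h(-4) = 67/3, h(-2) = -1/3, h(-1/2) = 23/12, h(2) = -113/3.
Hence the absolute minimum is -113/3 at x = 2.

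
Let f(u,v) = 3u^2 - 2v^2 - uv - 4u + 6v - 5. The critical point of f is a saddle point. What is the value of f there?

∂f/∂u = 6u - v - 4 = 0 and ∂f/∂v = -u - 4v + 6 = 0, so (u, v) = (22/25, 32/25).
The Hessian has f_{uu} = 6, f_{vv} = -4, f_{uv} = -1, giving D = -25 < 0, so the point is a saddle point.
f(22/25, 32/25) = -73/25.

-73/25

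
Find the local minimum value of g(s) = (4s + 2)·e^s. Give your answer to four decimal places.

By the product rule, g'(s) = (4s + 6)·e^s. Since e^s > 0, the only critical point is s = -3/2.
g''(-3/2) has the same sign as 4 > 0, so this is a local minimum.
g(-3/2) = (-4)·e^(-3/2) ≈ -0.8925.

-0.8925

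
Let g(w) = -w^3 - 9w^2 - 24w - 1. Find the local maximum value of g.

19

g'(w) = -3w^2 - 18w - 24. Setting g'(w) = 0 gives w ∈ {-4, -2}.
Since g''(w) = -6w - 18, we get g''(-4) = 6 > 0 ⇒ local minimum; g''(-2) = -6 < 0 ⇒ local maximum.
The local maximum is g(-2) = 19.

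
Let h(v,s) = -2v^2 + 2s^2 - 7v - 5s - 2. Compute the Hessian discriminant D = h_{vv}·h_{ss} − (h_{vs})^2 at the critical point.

-16

∂h/∂v = -4v - 7 = 0 and ∂h/∂s = 4s - 5 = 0, so (v, s) = (-7/4, 5/4).
The Hessian has h_{vv} = -4, h_{ss} = 4, h_{vs} = 0, giving D = -16 < 0, so the point is a saddle point.
D = (-4)·(4) − (0)^2 = -16.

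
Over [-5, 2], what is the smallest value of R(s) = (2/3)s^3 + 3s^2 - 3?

-34/3

The derivative is 2s^2 + 6s, which vanishes at s = -3 and s = 0.
Evaluating at the critical points and endpoints: R(-5) = -34/3,  R(-3) = 6,  R(0) = -3,  R(2) = 43/3.
Hence the absolute minimum is -34/3 at s = -5.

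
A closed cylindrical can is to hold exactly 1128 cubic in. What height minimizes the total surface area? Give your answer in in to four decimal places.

With radius r and height h, πr²h = 1128 so h = 1128/(πr²), and S(r) = 2πr² + 2πrh = 2πr² + 2·1128/r.
S'(r) = 4πr − 2·1128/r² = 0 ⇒ r³ = 1128/(2π), so r ≈ 5.6413 and h = 2r ≈ 11.2825.
S''(r) = 4π + 4·1128/r³ > 0, so this is the minimum; S ≈ 599.8656.

11.2825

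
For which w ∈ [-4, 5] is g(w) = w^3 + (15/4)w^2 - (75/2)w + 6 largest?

g'(w) = 3w^2 + (15/2)w - 75/2, whose only zero in [-4, 5] is w = 5/2.
Candidates: g(-4) = 152, g(5/2) = -779/16, g(5) = 149/4.
Hence the absolute maximum is 152 at w = -4.

-4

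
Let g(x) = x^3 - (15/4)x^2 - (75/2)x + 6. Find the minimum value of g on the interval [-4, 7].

The derivative is 3x^2 - (15/2)x - 75/2, which vanishes at x = -5/2 and x = 5.
Candidates: g(-4) = 32,  g(-5/2) = 971/16,  g(5) = -601/4,  g(7) = -389/4.
The minimum over the interval is -601/4, attained at x = 5.

-601/4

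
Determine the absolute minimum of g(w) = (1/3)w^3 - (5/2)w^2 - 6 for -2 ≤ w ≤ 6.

-161/6

g'(w) = w^2 - 5w, which vanishes at w = 0 and w = 5.
Evaluating at the critical points and endpoints: g(-2) = -56/3; g(0) = -6; g(5) = -161/6; g(6) = -24.
The minimum over the interval is -161/6, attained at w = 5.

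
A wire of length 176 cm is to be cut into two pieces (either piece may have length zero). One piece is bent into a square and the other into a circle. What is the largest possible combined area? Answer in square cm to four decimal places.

2464.9918

Let x be the length used for the square. Square side x/4; circle radius (176−x)/(2π).
A(x) = (x/4)² + π·((176−x)/(2π))² = x²/16 + (176−x)²/(4π) for 0 ≤ x ≤ 176. A'(x) = x/8 − (176−x)/(2π) = 0 gives x = 4·176/(π+4) ≈ 98.5775.
A'' > 0, so the interior critical point is a minimum; the maximum is at an endpoint. A(0) = 2464.9918 and A(176) = 1936.0000, so the largest area is 2464.9918.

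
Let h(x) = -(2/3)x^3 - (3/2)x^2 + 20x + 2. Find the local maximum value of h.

773/24

h'(x) = -2x^2 - 3x + 20 = 0 at x = -4, 5/2.
Second-derivative test with h''(x) = -4x - 3: h''(-4) = 13 > 0 ⇒ local minimum; h''(5/2) = -13 < 0 ⇒ local maximum.
So the local maximum value is h(5/2) = 773/24.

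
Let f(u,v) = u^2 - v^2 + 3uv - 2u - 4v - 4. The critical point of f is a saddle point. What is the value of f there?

-64/13

∂f/∂u = 2u + 3v - 2 = 0 and ∂f/∂v = 3u - 2v - 4 = 0, so (u, v) = (16/13, -2/13).
The Hessian has f_{uu} = 2, f_{vv} = -2, f_{uv} = 3, giving D = -13 < 0, so the point is a saddle point.
f(16/13, -2/13) = -64/13.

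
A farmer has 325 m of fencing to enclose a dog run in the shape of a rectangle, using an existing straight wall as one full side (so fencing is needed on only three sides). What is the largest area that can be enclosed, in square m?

Let the sides perpendicular to the wall have length x and the parallel side y, so 2x + y = 325 and the area is A = xy = x(325 − 2x).
A'(x) = 325 − 4x = 0 gives x = 325/4, and A''(x) = −4 < 0 confirms a maximum.
Then y = 325 − 2·325/4 = 325/2 and A = 105625/8.

105625/8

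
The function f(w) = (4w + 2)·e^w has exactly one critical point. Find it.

-3/2

By the product rule, f'(w) = (4w + 6)·e^w. Since e^w > 0, the only critical point is w = -3/2.
f''(-3/2) has the same sign as 4 > 0, so this is a local minimum.
f(-3/2) = (-4)·e^(-3/2) ≈ -0.8925.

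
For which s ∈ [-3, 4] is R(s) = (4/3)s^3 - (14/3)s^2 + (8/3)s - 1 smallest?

R'(s) = 4s^2 - (28/3)s + 8/3, which vanishes at s = 1/3 and s = 2.
Compare values at every candidate in [-3, 4]: R(-3) = -87; R(1/3) = -47/81; R(2) = -11/3; R(4) = 61/3.
Hence the absolute minimum is -87 at s = -3.

-3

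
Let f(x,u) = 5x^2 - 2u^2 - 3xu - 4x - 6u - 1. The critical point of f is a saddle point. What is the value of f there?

∂f/∂x = 10x - 3u - 4 = 0 and ∂f/∂u = -3x - 4u - 6 = 0, so (x, u) = (-2/49, -72/49).
The Hessian has f_{xx} = 10, f_{uu} = -4, f_{xu} = -3, giving D = -49 < 0, so the point is a saddle point.
f(-2/49, -72/49) = 171/49.

171/49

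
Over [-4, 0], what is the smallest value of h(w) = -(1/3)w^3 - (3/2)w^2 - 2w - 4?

-4

The derivative is -w^2 - 3w - 2, which vanishes at w = -2 and w = -1.
Evaluating at the critical points and endpoints: h(-4) = 4/3, h(-2) = -10/3, h(-1) = -19/6, h(0) = -4.
So the minimum is h(0) = -4.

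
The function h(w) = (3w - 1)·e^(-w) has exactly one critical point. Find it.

Differentiating with the product rule gives h'(w) = (-3w + 4)·e^(-w). Since e^(-w) > 0, the only critical point is w = 4/3.
h''(4/3) has the same sign as -3 < 0, so this is a local maximum.
h(4/3) = (3)·e^(-4/3) ≈ 0.7908.

4/3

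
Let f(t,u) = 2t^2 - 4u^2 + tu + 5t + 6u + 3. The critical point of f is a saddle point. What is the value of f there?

∂f/∂t = 4t + u + 5 = 0 and ∂f/∂u = t - 8u + 6 = 0, so (t, u) = (-46/33, 19/33).
The Hessian has f_{tt} = 4, f_{uu} = -8, f_{tu} = 1, giving D = -33 < 0, so the point is a saddle point.
f(-46/33, 19/33) = 41/33.

41/33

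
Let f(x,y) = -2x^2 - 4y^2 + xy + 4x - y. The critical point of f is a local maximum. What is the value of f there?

2

∂f/∂x = -4x + y + 4 = 0 and ∂f/∂y = x - 8y - 1 = 0, so (x, y) = (1, 0).
The Hessian has f_{xx} = -4, f_{yy} = -8, f_{xy} = 1, giving D = 31 > 0 with f_{xx} < 0, so the point is a local maximum.
f(1, 0) = 2.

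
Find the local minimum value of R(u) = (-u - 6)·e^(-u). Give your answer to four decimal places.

R'(u) = (-1)·e^(-u) + (-u - 6)·(-1)·e^(-u) = (u + 5)·e^(-u). Since e^(-u) > 0, the only critical point is u = -5.
R''(-5) has the same sign as 1 > 0, so this is a local minimum.
R(-5) = (-1)·e^(5) ≈ -148.4132.

-148.4132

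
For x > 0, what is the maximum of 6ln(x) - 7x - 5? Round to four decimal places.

h'(x) = 6/x − 7 = 0 gives x = 6/7.
h''(x) = -6/x², which is negative for x > 0, so this is a local maximum.
h(6/7) = 6·ln(6/7) - 6 - 5 ≈ -11.9249.

-11.9249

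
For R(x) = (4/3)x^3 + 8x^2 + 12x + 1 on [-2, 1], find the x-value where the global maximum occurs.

1

Differentiating, R'(x) = 4x^2 + 16x + 12; whose only zero in [-2, 1] is x = -1.
Candidates: R(-2) = -5/3,  R(-1) = -13/3,  R(1) = 67/3.
Hence the absolute maximum is 67/3 at x = 1.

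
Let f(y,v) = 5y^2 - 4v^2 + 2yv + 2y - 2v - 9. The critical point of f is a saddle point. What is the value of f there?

-62/7

∂f/∂y = 10y + 2v + 2 = 0 and ∂f/∂v = 2y - 8v - 2 = 0, so (y, v) = (-1/7, -2/7).
The Hessian has f_{yy} = 10, f_{vv} = -8, f_{yv} = 2, giving D = -84 < 0, so the point is a saddle point.
f(-1/7, -2/7) = -62/7.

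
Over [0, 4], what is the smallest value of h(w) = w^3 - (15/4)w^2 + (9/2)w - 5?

-5

h'(w) = 3w^2 - (15/2)w + 9/2, which vanishes at w = 1 and w = 3/2.
Compare values at every candidate in [0, 4]: h(0) = -5,  h(1) = -13/4,  h(3/2) = -53/16,  h(4) = 17.
So the minimum is h(0) = -5.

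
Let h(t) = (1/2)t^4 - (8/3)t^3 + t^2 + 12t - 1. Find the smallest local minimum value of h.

h'(t) = 2t^3 - 8t^2 + 2t + 12. Setting h'(t) = 0 gives t ∈ {-1, 2, 3}.
Second-derivative test with h''(t) = 6t^2 - 16t + 2: h''(-1) = 24 > 0 ⇒ local minimum; h''(2) = -6 < 0 ⇒ local maximum; h''(3) = 8 > 0 ⇒ local minimum.
So the smallest local minimum value is h(-1) = -53/6.

-53/6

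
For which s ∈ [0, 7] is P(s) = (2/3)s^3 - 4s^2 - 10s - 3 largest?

The derivative is 2s^2 - 8s - 10, whose only zero in [0, 7] is s = 5.
Compare values at every candidate in [0, 7]: P(0) = -3, P(5) = -209/3, P(7) = -121/3.
Hence the absolute maximum is -3 at s = 0.

0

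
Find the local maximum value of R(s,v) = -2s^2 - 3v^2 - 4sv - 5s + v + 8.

∂R/∂s = -4s - 4v - 5 = 0 and ∂R/∂v = -4s - 6v + 1 = 0, so (s, v) = (-17/4, 3).
The Hessian has R_{ss} = -4, R_{vv} = -6, R_{sv} = -4, giving D = 8 > 0 with R_{ss} < 0, so the point is a local maximum.
R(-17/4, 3) = 161/8.

161/8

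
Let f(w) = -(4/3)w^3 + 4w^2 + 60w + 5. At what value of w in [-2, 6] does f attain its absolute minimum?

-2

The derivative is -4w^2 + 8w + 60, whose only zero in [-2, 6] is w = 5.
Compare values at every candidate in [-2, 6]: f(-2) = -265/3; f(5) = 715/3; f(6) = 221.
Hence the absolute minimum is -265/3 at w = -2.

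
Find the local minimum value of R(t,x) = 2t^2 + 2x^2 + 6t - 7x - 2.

∂R/∂t = 4t + 6 = 0 and ∂R/∂x = 4x - 7 = 0, so (t, x) = (-3/2, 7/4).
The Hessian has R_{tt} = 4, R_{xx} = 4, R_{tx} = 0, giving D = 16 > 0 with R_{tt} > 0, so the point is a local minimum.
R(-3/2, 7/4) = -101/8.

-101/8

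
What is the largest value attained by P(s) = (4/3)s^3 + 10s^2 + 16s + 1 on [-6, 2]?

The derivative is 4s^2 + 20s + 16, which vanishes at s = -4 and s = -1.
Candidates: P(-6) = -23, P(-4) = 35/3, P(-1) = -19/3, P(2) = 251/3.
The maximum over the interval is 251/3, attained at s = 2.

251/3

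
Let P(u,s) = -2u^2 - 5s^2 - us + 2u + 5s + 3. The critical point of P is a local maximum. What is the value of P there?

∂P/∂u = -4u - s + 2 = 0 and ∂P/∂s = -u - 10s + 5 = 0, so (u, s) = (5/13, 6/13).
The Hessian has P_{uu} = -4, P_{ss} = -10, P_{us} = -1, giving D = 39 > 0 with P_{uu} < 0, so the point is a local maximum.
P(5/13, 6/13) = 59/13.

59/13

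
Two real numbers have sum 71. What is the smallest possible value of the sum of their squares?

5041/2

With a + b = 71, a^2 + b^2 = a^2 + (71 − a)^2.
The derivative 2a − 2(71 − a) = 4a − 142 vanishes at a = 71/2; second derivative 4 > 0, a minimum.
The minimum is 2·(71/2)^2 = 5041/2.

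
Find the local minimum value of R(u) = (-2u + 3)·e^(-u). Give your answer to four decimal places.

By the product rule, R'(u) = (2u - 5)·e^(-u). Since e^(-u) > 0, the only critical point is u = 5/2.
R''(5/2) has the same sign as 2 > 0, so this is a local minimum.
R(5/2) = (-2)·e^(-5/2) ≈ -0.1642.

-0.1642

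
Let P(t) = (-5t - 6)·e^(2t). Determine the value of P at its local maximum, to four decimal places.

Differentiating with the product rule gives P'(t) = (-10t - 17)·e^(2t). Since e^(2t) > 0, the only critical point is t = -17/10.
P''(-17/10) has the same sign as -10 < 0, so this is a local maximum.
P(-17/10) = (5/2)·e^(-17/5) ≈ 0.0834.

0.0834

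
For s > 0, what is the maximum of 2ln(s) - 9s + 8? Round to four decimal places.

P'(s) = 2/s − 9 = 0 gives s = 2/9.
P''(s) = -2/s², which is negative for s > 0, so this is a local maximum.
P(2/9) = 2·ln(2/9) - 2 + 8 ≈ 2.9918.

2.9918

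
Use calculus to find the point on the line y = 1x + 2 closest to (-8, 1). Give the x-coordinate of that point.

-9/2

Minimize D(x)^2 = (x + 8)^2 + (x + 1)^2.
d/dx[D^2] = 2(x + 8) + 2·1·(x + 1) = 0 ⇒ x = -9/2.
Then y = -5/2 and the distance is √(49/2) ≈ 4.9497.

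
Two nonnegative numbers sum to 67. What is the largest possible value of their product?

4489/4

With x + y = 67, the product is P(x) = x(67 − x).
P'(x) = 67 − 2x = 0 gives x = 67/2; P'' = −2 < 0, so this is the maximum.
P = 67/2·67/2 = 4489/4.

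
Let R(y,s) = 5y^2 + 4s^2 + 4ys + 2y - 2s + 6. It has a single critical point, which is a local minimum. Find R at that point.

∂R/∂y = 10y + 4s + 2 = 0 and ∂R/∂s = 4y + 8s - 2 = 0, so (y, s) = (-3/8, 7/16).
The Hessian has R_{yy} = 10, R_{ss} = 8, R_{ys} = 4, giving D = 64 > 0 with R_{yy} > 0, so the point is a local minimum.
R(-3/8, 7/16) = 83/16.

83/16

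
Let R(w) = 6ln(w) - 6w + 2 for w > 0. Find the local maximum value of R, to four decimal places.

R'(w) = 6/w − 6 = 0 gives w = 1.
R''(w) = -6/w², which is negative for w > 0, so this is a local maximum.
R(1) = 6·ln(1) - 6 + 2 ≈ -4.0000.

-4.0000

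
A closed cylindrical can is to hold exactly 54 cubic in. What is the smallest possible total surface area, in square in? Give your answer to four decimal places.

79.0880

With radius r and height h, πr²h = 54 so h = 54/(πr²), and S(r) = 2πr² + 2πrh = 2πr² + 2·54/r.
S'(r) = 4πr − 2·54/r² = 0 ⇒ r³ = 54/(2π), so r ≈ 2.0484 and h = 2r ≈ 4.0967.
S''(r) = 4π + 4·54/r³ > 0, so this is the minimum; S ≈ 79.0880.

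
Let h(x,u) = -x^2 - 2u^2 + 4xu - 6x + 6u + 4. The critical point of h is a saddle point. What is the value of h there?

17/2

∂h/∂x = -2x + 4u - 6 = 0 and ∂h/∂u = 4x - 4u + 6 = 0, so (x, u) = (0, 3/2).
The Hessian has h_{xx} = -2, h_{uu} = -4, h_{xu} = 4, giving D = -8 < 0, so the point is a saddle point.
h(0, 3/2) = 17/2.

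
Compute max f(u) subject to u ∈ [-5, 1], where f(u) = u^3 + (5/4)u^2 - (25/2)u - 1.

f'(u) = 3u^2 + (5/2)u - 25/2, whose only zero in [-5, 1] is u = -5/2.
Compare values at every candidate in [-5, 1]: f(-5) = -129/4, f(-5/2) = 359/16, f(1) = -45/4.
Hence the absolute maximum is 359/16 at u = -5/2.

359/16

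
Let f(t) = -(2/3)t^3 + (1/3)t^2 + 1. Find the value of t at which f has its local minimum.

0

Critical points: f'(t) = -2t^2 + (2/3)t vanishes at t = 0, 1/3.
Second-derivative test with f''(t) = -4t + 2/3: f''(0) = 2/3 > 0 ⇒ local minimum; f''(1/3) = -2/3 < 0 ⇒ local maximum.
So the local minimum value is f(0) = 1.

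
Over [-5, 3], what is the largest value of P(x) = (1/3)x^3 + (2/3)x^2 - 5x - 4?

8

P'(x) = x^2 + (4/3)x - 5, which vanishes at x = -3 and x = 5/3.
Compare values at every candidate in [-5, 3]: P(-5) = -4,  P(-3) = 8,  P(5/3) = -724/81,  P(3) = -4.
So the maximum is P(-3) = 8.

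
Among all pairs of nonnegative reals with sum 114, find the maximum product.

3249

With x + y = 114, the product is P(x) = x(114 − x).
P'(x) = 114 − 2x = 0 gives x = 57; P'' = −2 < 0, so this is the maximum.
P = 57·57 = 3249.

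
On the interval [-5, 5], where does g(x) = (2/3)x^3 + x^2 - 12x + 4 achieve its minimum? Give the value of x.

Differentiating, g'(x) = 2x^2 + 2x - 12; which vanishes at x = -3 and x = 2.
Compare values at every candidate in [-5, 5]: g(-5) = 17/3; g(-3) = 31; g(2) = -32/3; g(5) = 157/3.
Hence the absolute minimum is -32/3 at x = 2.

2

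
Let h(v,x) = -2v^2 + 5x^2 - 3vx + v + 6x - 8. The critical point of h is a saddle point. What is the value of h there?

∂h/∂v = -4v - 3x + 1 = 0 and ∂h/∂x = -3v + 10x + 6 = 0, so (v, x) = (4/7, -3/7).
The Hessian has h_{vv} = -4, h_{xx} = 10, h_{vx} = -3, giving D = -49 < 0, so the point is a saddle point.
h(4/7, -3/7) = -9.

-9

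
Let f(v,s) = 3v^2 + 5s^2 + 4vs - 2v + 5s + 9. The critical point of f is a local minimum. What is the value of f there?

261/44

∂f/∂v = 6v + 4s - 2 = 0 and ∂f/∂s = 4v + 10s + 5 = 0, so (v, s) = (10/11, -19/22).
The Hessian has f_{vv} = 6, f_{ss} = 10, f_{vs} = 4, giving D = 44 > 0 with f_{vv} > 0, so the point is a local minimum.
f(10/11, -19/22) = 261/44.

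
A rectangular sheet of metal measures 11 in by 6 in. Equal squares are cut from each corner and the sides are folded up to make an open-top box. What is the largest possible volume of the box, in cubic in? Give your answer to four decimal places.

37.1883

With cut size x, the volume is V(x) = x(11 − 2x)(6 − 2x) for 0 < x < 3.
V'(x) = 12x^2 − 68x + 66. Setting V'(x) = 0 gives x ≈ 1.2434 (the root in (0, 3)).
V''(x) = 24x − 68 is negative there, so this is the maximum; V ≈ 37.1883.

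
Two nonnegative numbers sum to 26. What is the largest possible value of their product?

169

With x + y = 26, the product is P(x) = x(26 − x).
P'(x) = 26 − 2x = 0 gives x = 13; P'' = −2 < 0, so this is the maximum.
P = 13·13 = 169.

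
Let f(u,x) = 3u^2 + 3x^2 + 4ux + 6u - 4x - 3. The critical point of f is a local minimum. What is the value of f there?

-78/5

∂f/∂u = 6u + 4x + 6 = 0 and ∂f/∂x = 4u + 6x - 4 = 0, so (u, x) = (-13/5, 12/5).
The Hessian has f_{uu} = 6, f_{xx} = 6, f_{ux} = 4, giving D = 20 > 0 with f_{uu} > 0, so the point is a local minimum.
f(-13/5, 12/5) = -78/5.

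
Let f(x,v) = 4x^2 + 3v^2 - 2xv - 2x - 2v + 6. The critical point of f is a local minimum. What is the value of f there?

∂f/∂x = 8x - 2v - 2 = 0 and ∂f/∂v = -2x + 6v - 2 = 0, so (x, v) = (4/11, 5/11).
The Hessian has f_{xx} = 8, f_{vv} = 6, f_{xv} = -2, giving D = 44 > 0 with f_{xx} > 0, so the point is a local minimum.
f(4/11, 5/11) = 57/11.

57/11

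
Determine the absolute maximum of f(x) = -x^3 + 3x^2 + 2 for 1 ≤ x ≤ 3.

f'(x) = -3x^2 + 6x, whose only zero in [1, 3] is x = 2.
Candidates: f(1) = 4; f(2) = 6; f(3) = 2.
So the maximum is f(2) = 6.

6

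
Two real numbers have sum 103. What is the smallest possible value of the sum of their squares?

With a + b = 103, a^2 + b^2 = a^2 + (103 − a)^2.
The derivative 2a − 2(103 − a) = 4a − 206 vanishes at a = 103/2; second derivative 4 > 0, a minimum.
The minimum is 2·(103/2)^2 = 10609/2.

10609/2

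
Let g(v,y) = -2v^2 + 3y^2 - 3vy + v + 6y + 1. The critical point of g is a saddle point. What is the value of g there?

∂g/∂v = -4v - 3y + 1 = 0 and ∂g/∂y = -3v + 6y + 6 = 0, so (v, y) = (8/11, -7/11).
The Hessian has g_{vv} = -4, g_{yy} = 6, g_{vy} = -3, giving D = -33 < 0, so the point is a saddle point.
g(8/11, -7/11) = -6/11.

-6/11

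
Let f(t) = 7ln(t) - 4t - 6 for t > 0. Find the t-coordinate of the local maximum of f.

7/4

f'(t) = 7/t − 4 = 0 gives t = 7/4.
f''(t) = -7/t², which is negative for t > 0, so this is a local maximum.
f(7/4) = 7·ln(7/4) - 7 - 6 ≈ -9.0827.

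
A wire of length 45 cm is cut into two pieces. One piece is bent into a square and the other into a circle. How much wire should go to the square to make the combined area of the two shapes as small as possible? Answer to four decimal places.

Let x be the length used for the square. Square side x/4; circle radius (45−x)/(2π).
A(x) = (x/4)² + π·((45−x)/(2π))² = x²/16 + (45−x)²/(4π) for 0 ≤ x ≤ 45. A'(x) = x/8 − (45−x)/(2π) = 0 gives x = 4·45/(π+4) ≈ 25.2045.
A'' = 1/8 + 1/(2π) > 0, so this gives the minimum combined area; x ≈ 25.2045 cm to the square.

25.2045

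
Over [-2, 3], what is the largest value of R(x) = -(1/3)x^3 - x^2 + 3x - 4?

R'(x) = -x^2 - 2x + 3, whose only zero in [-2, 3] is x = 1.
Evaluating at the critical points and endpoints: R(-2) = -34/3, R(1) = -7/3, R(3) = -13.
So the maximum is R(1) = -7/3.

-7/3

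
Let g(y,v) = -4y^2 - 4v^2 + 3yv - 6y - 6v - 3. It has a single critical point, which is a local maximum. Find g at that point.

21/5

∂g/∂y = -8y + 3v - 6 = 0 and ∂g/∂v = 3y - 8v - 6 = 0, so (y, v) = (-6/5, -6/5).
The Hessian has g_{yy} = -8, g_{vv} = -8, g_{yv} = 3, giving D = 55 > 0 with g_{yy} < 0, so the point is a local maximum.
g(-6/5, -6/5) = 21/5.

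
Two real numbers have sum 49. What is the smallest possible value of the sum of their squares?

With a + b = 49, a^2 + b^2 = a^2 + (49 − a)^2.
The derivative 2a − 2(49 − a) = 4a − 98 vanishes at a = 49/2; second derivative 4 > 0, a minimum.
The minimum is 2·(49/2)^2 = 2401/2.

2401/2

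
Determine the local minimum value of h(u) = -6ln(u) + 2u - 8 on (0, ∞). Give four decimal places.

-8.5917

h'(u) = -6/u + 2 = 0 gives u = 3.
h''(u) = 6/u², which is positive for u > 0, so this is a local minimum.
h(3) = -6·ln(3) + 6 - 8 ≈ -8.5917.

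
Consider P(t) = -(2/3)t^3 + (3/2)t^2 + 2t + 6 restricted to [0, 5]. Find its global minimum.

-179/6

P'(t) = -2t^2 + 3t + 2, whose only zero in [0, 5] is t = 2.
Candidates: P(0) = 6, P(2) = 32/3, P(5) = -179/6.
So the minimum is P(5) = -179/6.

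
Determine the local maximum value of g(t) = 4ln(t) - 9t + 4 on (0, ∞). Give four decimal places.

-3.2437

g'(t) = 4/t − 9 = 0 gives t = 4/9.
g''(t) = -4/t², which is negative for t > 0, so this is a local maximum.
g(4/9) = 4·ln(4/9) - 4 + 4 ≈ -3.2437.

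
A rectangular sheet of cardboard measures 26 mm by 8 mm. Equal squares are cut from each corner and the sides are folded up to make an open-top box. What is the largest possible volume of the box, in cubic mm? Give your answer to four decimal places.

With cut size x, the volume is V(x) = x(26 − 2x)(8 − 2x) for 0 < x < 4.
V'(x) = 12x^2 − 136x + 208. Setting V'(x) = 0 gives x ≈ 1.8225 (the root in (0, 4)).
V''(x) = 24x − 136 is negative there, so this is the maximum; V ≈ 177.4314.

177.4314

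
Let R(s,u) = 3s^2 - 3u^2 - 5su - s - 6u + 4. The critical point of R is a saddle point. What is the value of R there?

∂R/∂s = 6s - 5u - 1 = 0 and ∂R/∂u = -5s - 6u - 6 = 0, so (s, u) = (-24/61, -41/61).
The Hessian has R_{ss} = 6, R_{uu} = -6, R_{su} = -5, giving D = -61 < 0, so the point is a saddle point.
R(-24/61, -41/61) = 379/61.

379/61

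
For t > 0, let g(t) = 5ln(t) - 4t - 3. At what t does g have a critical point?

g'(t) = 5/t − 4 = 0 gives t = 5/4.
g''(t) = -5/t², which is negative for t > 0, so this is a local maximum.
g(5/4) = 5·ln(5/4) - 5 - 3 ≈ -6.8843.

5/4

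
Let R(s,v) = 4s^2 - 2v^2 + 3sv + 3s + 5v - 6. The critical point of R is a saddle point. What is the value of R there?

∂R/∂s = 8s + 3v + 3 = 0 and ∂R/∂v = 3s - 4v + 5 = 0, so (s, v) = (-27/41, 31/41).
The Hessian has R_{ss} = 8, R_{vv} = -4, R_{sv} = 3, giving D = -41 < 0, so the point is a saddle point.
R(-27/41, 31/41) = -209/41.

-209/41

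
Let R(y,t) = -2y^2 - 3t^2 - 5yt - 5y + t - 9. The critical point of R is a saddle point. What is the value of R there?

∂R/∂y = -4y - 5t - 5 = 0 and ∂R/∂t = -5y - 6t + 1 = 0, so (y, t) = (35, -29).
The Hessian has R_{yy} = -4, R_{tt} = -6, R_{yt} = -5, giving D = -1 < 0, so the point is a saddle point.
R(35, -29) = -111.

-111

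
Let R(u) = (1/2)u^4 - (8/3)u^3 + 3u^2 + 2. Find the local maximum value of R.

17/6

R'(u) = 2u^3 - 8u^2 + 6u = 0 at u = 0, 1, 3.
Second-derivative test with R''(u) = 6u^2 - 16u + 6: R''(0) = 6 > 0 ⇒ local minimum; R''(1) = -4 < 0 ⇒ local maximum; R''(3) = 12 > 0 ⇒ local minimum.
Thus R has its local maximum at u = 1, with value 17/6.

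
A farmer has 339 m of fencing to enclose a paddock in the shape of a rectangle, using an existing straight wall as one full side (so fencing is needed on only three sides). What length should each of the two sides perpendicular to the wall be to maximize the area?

339/4

Let the sides perpendicular to the wall have length x and the parallel side y, so 2x + y = 339 and the area is A = xy = x(339 − 2x).
A'(x) = 339 − 4x = 0 gives x = 339/4, and A''(x) = −4 < 0 confirms a maximum.
Then y = 339 − 2·339/4 = 339/2 and A = 114921/8.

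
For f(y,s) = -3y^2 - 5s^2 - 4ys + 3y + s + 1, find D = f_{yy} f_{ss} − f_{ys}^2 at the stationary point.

∂f/∂y = -6y - 4s + 3 = 0 and ∂f/∂s = -4y - 10s + 1 = 0, so (y, s) = (13/22, -3/22).
The Hessian has f_{yy} = -6, f_{ss} = -10, f_{ys} = -4, giving D = 44 > 0 with f_{yy} < 0, so the point is a local maximum.
D = (-6)·(-10) − (-4)^2 = 44.

44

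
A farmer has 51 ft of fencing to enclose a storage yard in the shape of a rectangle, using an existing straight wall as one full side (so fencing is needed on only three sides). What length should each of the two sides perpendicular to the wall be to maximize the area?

51/4

Let the sides perpendicular to the wall have length x and the parallel side y, so 2x + y = 51 and the area is A = xy = x(51 − 2x).
A'(x) = 51 − 4x = 0 gives x = 51/4, and A''(x) = −4 < 0 confirms a maximum.
Then y = 51 − 2·51/4 = 51/2 and A = 2601/8.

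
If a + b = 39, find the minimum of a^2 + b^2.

1521/2

With a + b = 39, a^2 + b^2 = a^2 + (39 − a)^2.
The derivative 2a − 2(39 − a) = 4a − 78 vanishes at a = 39/2; second derivative 4 > 0, a minimum.
The minimum is 2·(39/2)^2 = 1521/2.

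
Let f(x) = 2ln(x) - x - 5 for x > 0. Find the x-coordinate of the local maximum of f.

f'(x) = 2/x − 1 = 0 gives x = 2.
f''(x) = -2/x², which is negative for x > 0, so this is a local maximum.
f(2) = 2·ln(2) - 2 - 5 ≈ -5.6137.

2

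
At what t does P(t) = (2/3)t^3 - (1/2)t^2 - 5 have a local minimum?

1/2

Critical points: P'(t) = 2t^2 - t vanishes at t = 0, 1/2.
Since P''(t) = 4t - 1, we get P''(0) = -1 < 0 ⇒ local maximum; P''(1/2) = 1 > 0 ⇒ local minimum.
So the local minimum value is P(1/2) = -121/24.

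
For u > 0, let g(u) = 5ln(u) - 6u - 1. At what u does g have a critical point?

g'(u) = 5/u − 6 = 0 gives u = 5/6.
g''(u) = -5/u², which is negative for u > 0, so this is a local maximum.
g(5/6) = 5·ln(5/6) - 5 - 1 ≈ -6.9116.

5/6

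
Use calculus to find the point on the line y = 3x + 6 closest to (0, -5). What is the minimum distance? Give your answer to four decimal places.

Minimize D(x)^2 = (x + 0)^2 + (3x + 11)^2.
d/dx[D^2] = 2(x + 0) + 2·3·(3x + 11) = 0 ⇒ x = -33/10.
Then y = -39/10 and the distance is √(121/10) ≈ 3.4785.

3.4785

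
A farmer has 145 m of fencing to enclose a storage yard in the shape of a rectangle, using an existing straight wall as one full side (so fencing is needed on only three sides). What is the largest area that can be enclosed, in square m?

21025/8

Let the sides perpendicular to the wall have length x and the parallel side y, so 2x + y = 145 and the area is A = xy = x(145 − 2x).
A'(x) = 145 − 4x = 0 gives x = 145/4, and A''(x) = −4 < 0 confirms a maximum.
Then y = 145 − 2·145/4 = 145/2 and A = 21025/8.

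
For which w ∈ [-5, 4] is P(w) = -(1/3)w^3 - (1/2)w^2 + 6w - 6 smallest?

-3

The derivative is -w^2 - w + 6, which vanishes at w = -3 and w = 2.
Candidates: P(-5) = -41/6; P(-3) = -39/2; P(2) = 4/3; P(4) = -34/3.
So the minimum is P(-3) = -39/2.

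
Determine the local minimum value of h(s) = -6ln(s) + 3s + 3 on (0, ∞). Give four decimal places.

h'(s) = -6/s + 3 = 0 gives s = 2.
h''(s) = 6/s², which is positive for s > 0, so this is a local minimum.
h(2) = -6·ln(2) + 6 + 3 ≈ 4.8411.

4.8411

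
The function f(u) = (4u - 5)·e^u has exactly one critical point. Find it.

1/4

By the product rule, f'(u) = (4u - 1)·e^u. Since e^u > 0, the only critical point is u = 1/4.
f''(1/4) has the same sign as 4 > 0, so this is a local minimum.
f(1/4) = (-4)·e^(1/4) ≈ -5.1361.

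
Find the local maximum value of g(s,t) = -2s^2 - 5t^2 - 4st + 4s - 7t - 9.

∂g/∂s = -4s - 4t + 4 = 0 and ∂g/∂t = -4s - 10t - 7 = 0, so (s, t) = (17/6, -11/6).
The Hessian has g_{ss} = -4, g_{tt} = -10, g_{st} = -4, giving D = 24 > 0 with g_{ss} < 0, so the point is a local maximum.
g(17/6, -11/6) = 37/12.

37/12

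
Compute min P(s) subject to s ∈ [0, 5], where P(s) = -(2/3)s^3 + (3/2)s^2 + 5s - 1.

The derivative is -2s^2 + 3s + 5, whose only zero in [0, 5] is s = 5/2.
Evaluating at the critical points and endpoints: P(0) = -1, P(5/2) = 251/24, P(5) = -131/6.
So the minimum is P(5) = -131/6.

-131/6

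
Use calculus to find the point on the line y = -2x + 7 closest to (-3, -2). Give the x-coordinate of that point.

3

Minimize D(x)^2 = (x + 3)^2 + (-2x + 9)^2.
d/dx[D^2] = 2(x + 3) + 2·(-2)·(-2x + 9) = 0 ⇒ x = 3.
Then y = 1 and the distance is √(45) ≈ 6.7082.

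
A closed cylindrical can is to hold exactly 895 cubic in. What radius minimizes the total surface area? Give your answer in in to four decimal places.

5.2225

With radius r and height h, πr²h = 895 so h = 895/(πr²), and S(r) = 2πr² + 2πrh = 2πr² + 2·895/r.
S'(r) = 4πr − 2·895/r² = 0 ⇒ r³ = 895/(2π), so r ≈ 5.2225 and h = 2r ≈ 10.4451.
S''(r) = 4π + 4·895/r³ > 0, so this is the minimum; S ≈ 514.1185.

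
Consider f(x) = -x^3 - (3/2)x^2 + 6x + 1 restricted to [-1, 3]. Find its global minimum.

-43/2

Differentiating, f'(x) = -3x^2 - 3x + 6; whose only zero in [-1, 3] is x = 1.
Candidates: f(-1) = -11/2,  f(1) = 9/2,  f(3) = -43/2.
Hence the absolute minimum is -43/2 at x = 3.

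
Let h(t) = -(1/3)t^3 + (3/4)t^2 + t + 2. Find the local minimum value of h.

h'(t) = -t^2 + (3/2)t + 1 = 0 at t = -1/2, 2.
h''(t) = -2t + 3/2. h''(-1/2) = 5/2 > 0 ⇒ local minimum; h''(2) = -5/2 < 0 ⇒ local maximum.
So the local minimum value is h(-1/2) = 83/48.

83/48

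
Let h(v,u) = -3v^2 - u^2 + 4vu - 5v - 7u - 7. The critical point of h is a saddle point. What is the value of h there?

-85

∂h/∂v = -6v + 4u - 5 = 0 and ∂h/∂u = 4v - 2u - 7 = 0, so (v, u) = (19/2, 31/2).
The Hessian has h_{vv} = -6, h_{uu} = -2, h_{vu} = 4, giving D = -4 < 0, so the point is a saddle point.
h(19/2, 31/2) = -85.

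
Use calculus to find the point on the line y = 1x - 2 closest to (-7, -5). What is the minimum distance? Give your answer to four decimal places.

2.8284

Minimize D(x)^2 = (x + 7)^2 + (x + 3)^2.
d/dx[D^2] = 2(x + 7) + 2·1·(x + 3) = 0 ⇒ x = -5.
Then y = -7 and the distance is √(8) ≈ 2.8284.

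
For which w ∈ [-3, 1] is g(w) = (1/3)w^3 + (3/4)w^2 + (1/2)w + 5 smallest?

-3

The derivative is w^2 + (3/2)w + 1/2, which vanishes at w = -1 and w = -1/2.
Candidates: g(-3) = 5/4; g(-1) = 59/12; g(-1/2) = 235/48; g(1) = 79/12.
The minimum over the interval is 5/4, attained at w = -3.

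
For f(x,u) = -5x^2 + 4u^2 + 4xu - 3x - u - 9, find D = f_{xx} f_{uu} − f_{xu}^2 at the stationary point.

-96

∂f/∂x = -10x + 4u - 3 = 0 and ∂f/∂u = 4x + 8u - 1 = 0, so (x, u) = (-5/24, 11/48).
The Hessian has f_{xx} = -10, f_{uu} = 8, f_{xu} = 4, giving D = -96 < 0, so the point is a saddle point.
D = (-10)·(8) − (4)^2 = -96.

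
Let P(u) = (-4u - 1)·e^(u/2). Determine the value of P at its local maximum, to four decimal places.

P'(u) = (-4)·e^(u/2) + (-4u - 1)·(1/2)·e^(u/2) = (-2u - 9/2)·e^(u/2). Since e^(u/2) > 0, the only critical point is u = -9/4.
P''(-9/4) has the same sign as -2 < 0, so this is a local maximum.
P(-9/4) = (8)·e^(-9/8) ≈ 2.5972.

2.5972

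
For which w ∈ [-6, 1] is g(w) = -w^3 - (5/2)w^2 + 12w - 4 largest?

Differentiating, g'(w) = -3w^2 - 5w + 12; whose only zero in [-6, 1] is w = -3.
Compare values at every candidate in [-6, 1]: g(-6) = 50,  g(-3) = -71/2,  g(1) = 9/2.
The maximum over the interval is 50, attained at w = -6.

-6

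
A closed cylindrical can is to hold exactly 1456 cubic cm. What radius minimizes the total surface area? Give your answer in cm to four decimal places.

With radius r and height h, πr²h = 1456 so h = 1456/(πr²), and S(r) = 2πr² + 2πrh = 2πr² + 2·1456/r.
S'(r) = 4πr − 2·1456/r² = 0 ⇒ r³ = 1456/(2π), so r ≈ 6.1422 and h = 2r ≈ 12.2845.
S''(r) = 4π + 4·1456/r³ > 0, so this is the minimum; S ≈ 711.1406.

6.1422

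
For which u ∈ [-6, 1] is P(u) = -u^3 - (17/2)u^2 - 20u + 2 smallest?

Differentiating, P'(u) = -3u^2 - 17u - 20; which vanishes at u = -4 and u = -5/3.
Evaluating at the critical points and endpoints: P(-6) = 32, P(-4) = 10, P(-5/3) = 883/54, P(1) = -55/2.
The minimum over the interval is -55/2, attained at u = 1.

1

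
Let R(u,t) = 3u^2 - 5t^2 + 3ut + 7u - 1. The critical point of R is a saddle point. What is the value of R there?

∂R/∂u = 6u + 3t + 7 = 0 and ∂R/∂t = 3u - 10t = 0, so (u, t) = (-70/69, -7/23).
The Hessian has R_{uu} = 6, R_{tt} = -10, R_{ut} = 3, giving D = -69 < 0, so the point is a saddle point.
R(-70/69, -7/23) = -314/69.

-314/69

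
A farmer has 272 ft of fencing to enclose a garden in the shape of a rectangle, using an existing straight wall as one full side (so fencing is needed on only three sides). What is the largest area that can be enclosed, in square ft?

9248

Let the sides perpendicular to the wall have length x and the parallel side y, so 2x + y = 272 and the area is A = xy = x(272 − 2x).
A'(x) = 272 − 4x = 0 gives x = 68, and A''(x) = −4 < 0 confirms a maximum.
Then y = 272 − 2·68 = 136 and A = 9248.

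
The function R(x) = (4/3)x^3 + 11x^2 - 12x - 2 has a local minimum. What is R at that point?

Critical points: R'(x) = 4x^2 + 22x - 12 vanishes at x = -6, 1/2.
Second-derivative test with R''(x) = 8x + 22: R''(-6) = -26 < 0 ⇒ local maximum; R''(1/2) = 26 > 0 ⇒ local minimum.
Thus R has its local minimum at x = 1/2, with value -61/12.

-61/12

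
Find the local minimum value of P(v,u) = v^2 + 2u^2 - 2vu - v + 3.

∂P/∂v = 2v - 2u - 1 = 0 and ∂P/∂u = -2v + 4u = 0, so (v, u) = (1, 1/2).
The Hessian has P_{vv} = 2, P_{uu} = 4, P_{vu} = -2, giving D = 4 > 0 with P_{vv} > 0, so the point is a local minimum.
P(1, 1/2) = 5/2.

5/2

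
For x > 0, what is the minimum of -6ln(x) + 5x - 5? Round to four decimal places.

-0.0939

g'(x) = -6/x + 5 = 0 gives x = 6/5.
g''(x) = 6/x², which is positive for x > 0, so this is a local minimum.
g(6/5) = -6·ln(6/5) + 6 - 5 ≈ -0.0939.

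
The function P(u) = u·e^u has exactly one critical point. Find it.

-1

Differentiating with the product rule gives P'(u) = (u + 1)·e^u. Since e^u > 0, the only critical point is u = -1.
P''(-1) has the same sign as 1 > 0, so this is a local minimum.
P(-1) = (-1)·e^(-1) ≈ -0.3679.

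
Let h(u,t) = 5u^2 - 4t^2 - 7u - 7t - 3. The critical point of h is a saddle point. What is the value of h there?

∂h/∂u = 10u - 7 = 0 and ∂h/∂t = -8t - 7 = 0, so (u, t) = (7/10, -7/8).
The Hessian has h_{uu} = 10, h_{tt} = -8, h_{ut} = 0, giving D = -80 < 0, so the point is a saddle point.
h(7/10, -7/8) = -191/80.

-191/80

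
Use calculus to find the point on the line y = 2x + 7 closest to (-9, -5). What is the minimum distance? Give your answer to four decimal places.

Minimize D(x)^2 = (x + 9)^2 + (2x + 12)^2.
d/dx[D^2] = 2(x + 9) + 2·2·(2x + 12) = 0 ⇒ x = -33/5.
Then y = -31/5 and the distance is √(36/5) ≈ 2.6833.

2.6833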